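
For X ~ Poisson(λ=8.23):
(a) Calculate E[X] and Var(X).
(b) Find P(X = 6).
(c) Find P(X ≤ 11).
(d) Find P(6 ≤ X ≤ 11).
(a) E[X] = 8.2300, Var(X) = 8.2300
(b) P(X = 6) = 0.115033
(c) P(X ≤ 11) = 0.870762
(d) P(6 ≤ X ≤ 11) = 0.699698

We have X ~ Poisson(λ=8.23).

(a) Moments:
E[X] = 8.2300
Var(X) = 8.2300
σ = √Var(X) = 2.8688

(b) Point probability using PMF:
P(X = 6) = 0.115033

(c) Cumulative probability using CDF:
P(X ≤ 11) = F(11) = 0.870762

(d) Range probability:
P(6 ≤ X ≤ 11) = P(X ≤ 11) - P(X ≤ 5)
                   = F(11) - F(5)
                   = 0.870762 - 0.171064
                   = 0.699698

This means approximately 70.0% of outcomes fall in the interval [6, 11].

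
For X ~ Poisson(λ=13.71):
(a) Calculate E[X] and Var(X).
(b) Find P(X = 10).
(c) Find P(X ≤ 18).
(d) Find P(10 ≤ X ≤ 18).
(a) E[X] = 13.7100, Var(X) = 13.7100
(b) P(X = 10) = 0.071851
(c) P(X ≤ 18) = 0.898053
(d) P(10 ≤ X ≤ 18) = 0.774198

We have X ~ Poisson(λ=13.71).

(a) Moments:
E[X] = 13.7100
Var(X) = 13.7100
σ = √Var(X) = 3.7027

(b) Point probability using PMF:
P(X = 10) = 0.071851

(c) Cumulative probability using CDF:
P(X ≤ 18) = F(18) = 0.898053

(d) Range probability:
P(10 ≤ X ≤ 18) = P(X ≤ 18) - P(X ≤ 9)
                   = F(18) - F(9)
                   = 0.898053 - 0.123856
                   = 0.774198

This means approximately 77.4% of outcomes fall in the interval [10, 18].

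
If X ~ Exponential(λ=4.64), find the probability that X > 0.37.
0.179640

We have X ~ Exponential(λ=4.64).

P(X > 0.37) = 1 - P(X ≤ 0.37)
                = 1 - F(0.37)
                = 1 - 0.820360
                = 0.179640

So there's approximately a 18.0% chance that X exceeds 0.37.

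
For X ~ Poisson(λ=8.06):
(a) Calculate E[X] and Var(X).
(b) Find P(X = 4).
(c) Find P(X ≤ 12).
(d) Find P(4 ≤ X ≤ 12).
(a) E[X] = 8.0600, Var(X) = 8.0600
(b) P(X = 4) = 0.055554
(c) P(X ≤ 12) = 0.933272
(d) P(4 ≤ X ≤ 12) = 0.892577

We have X ~ Poisson(λ=8.06).

(a) Moments:
E[X] = 8.0600
Var(X) = 8.0600
σ = √Var(X) = 2.8390

(b) Point probability using PMF:
P(X = 4) = 0.055554

(c) Cumulative probability using CDF:
P(X ≤ 12) = F(12) = 0.933272

(d) Range probability:
P(4 ≤ X ≤ 12) = P(X ≤ 12) - P(X ≤ 3)
                   = F(12) - F(3)
                   = 0.933272 - 0.040694
                   = 0.892577

This means approximately 89.3% of outcomes fall in the interval [4, 12].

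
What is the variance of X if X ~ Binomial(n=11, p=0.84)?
1.4784

We have X ~ Binomial(n=11, p=0.84).

For a Binomial distribution with n=11, p=0.84:
Var(X) = 1.4784

The variance measures the spread of the distribution around the mean.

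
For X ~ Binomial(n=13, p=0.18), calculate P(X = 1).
0.216263

We have X ~ Binomial(n=13, p=0.18).

For a Binomial distribution, the PMF gives us the probability of each outcome.

Using the PMF formula:
P(X = 1) = 0.216263

Rounded to 4 decimal places: 0.2163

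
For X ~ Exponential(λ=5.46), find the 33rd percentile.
0.0733

We have X ~ Exponential(λ=5.46).

We want to find x such that P(X ≤ x) = 0.33.

This is the 33rd percentile, which means 33% of values fall below this point.

Using the inverse CDF (quantile function):
x = F⁻¹(0.33) = 0.0733

Verification: P(X ≤ 0.0733) = 0.33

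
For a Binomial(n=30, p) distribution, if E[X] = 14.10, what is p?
p = 0.47

For a Binomial(n, p) distribution:
E[X] = n × p

Given n = 30 and E[X] = 14.10:
14.10 = 30 × p
p = 14.10 / 30 = 0.47

Verification: Binomial(30, 0.47) has E[X] = 14.10 ✓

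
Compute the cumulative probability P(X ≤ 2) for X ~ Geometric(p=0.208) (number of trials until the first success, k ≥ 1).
0.372736

We have X ~ Geometric(p=0.208) (number of trials until the first success, k ≥ 1).

The CDF gives us P(X ≤ k).

Using the CDF:
P(X ≤ 2) = 0.372736

This means there's approximately a 37.3% chance that X is at most 2.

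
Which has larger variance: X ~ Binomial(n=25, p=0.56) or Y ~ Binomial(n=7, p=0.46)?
X has larger variance (6.1600 > 1.7388)

Compute the variance for each distribution:

X ~ Binomial(n=25, p=0.56):
Var(X) = 6.1600

Y ~ Binomial(n=7, p=0.46):
Var(Y) = 1.7388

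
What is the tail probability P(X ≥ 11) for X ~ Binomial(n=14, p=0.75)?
0.521340

We have X ~ Binomial(n=14, p=0.75).

For discrete distributions, P(X ≥ 11) = 1 - P(X ≤ 10).

P(X ≤ 10) = 0.478660
P(X ≥ 11) = 1 - 0.478660 = 0.521340

So there's approximately a 52.1% chance that X is at least 11.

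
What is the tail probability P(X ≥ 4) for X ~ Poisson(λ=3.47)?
0.456880

We have X ~ Poisson(λ=3.47).

For discrete distributions, P(X ≥ 4) = 1 - P(X ≤ 3).

P(X ≤ 3) = 0.543120
P(X ≥ 4) = 1 - 0.543120 = 0.456880

So there's approximately a 45.7% chance that X is at least 4.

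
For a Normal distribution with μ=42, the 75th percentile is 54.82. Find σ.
σ = 19.0070

For X ~ Normal(μ, σ), the p-th percentile satisfies x = μ + z_p × σ,
where z_p = Φ⁻¹(p) is the standard normal quantile.

Step 1: z_{0.75} = Φ⁻¹(0.75) = 0.6745

Step 2: Solve for σ:
54.82 = 42 + 0.6745 × σ
σ = (54.82 - 42) / 0.6745
σ = 12.82 / 0.6745
σ = 19.0070

Verification: μ + z × σ = 42 + 0.6745 × 19.0070 = 54.82 ✓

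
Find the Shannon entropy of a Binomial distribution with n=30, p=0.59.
2.4094 nats

We have X ~ Binomial(n=30, p=0.59).

The Shannon entropy measures the uncertainty or information content of the distribution.

For a Binomial distribution with n=30, p=0.59:
H(X) = 2.4094 nats

(In bits, this would be 3.4761 bits.)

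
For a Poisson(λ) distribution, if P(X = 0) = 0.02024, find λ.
λ = 3.9001

For a Poisson(λ) distribution, the PMF at 0 is:
P(X = 0) = λ^0 e^(-λ) / 0! = e^(-λ)

Given P(X = 0) = 0.02024:
e^(-λ) = 0.02024
-λ = ln(0.02024)
λ = -ln(0.02024) = 3.9001

Verification: e^(-3.9001) = 0.02024 ✓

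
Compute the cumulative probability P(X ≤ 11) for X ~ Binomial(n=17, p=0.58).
0.787938

We have X ~ Binomial(n=17, p=0.58).

The CDF gives us P(X ≤ k).

Using the CDF:
P(X ≤ 11) = 0.787938

This means there's approximately a 78.8% chance that X is at most 11.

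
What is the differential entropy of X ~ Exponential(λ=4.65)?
-0.5369 nats

We have X ~ Exponential(λ=4.65).

The differential entropy measures the uncertainty or information content of the distribution.

For an Exponential distribution with λ=4.65:
h(X) = -0.5369 nats

(In bits, this would be -0.7745 bits.)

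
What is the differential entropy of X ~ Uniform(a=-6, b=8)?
2.6391 nats

We have X ~ Uniform(a=-6, b=8).

The differential entropy measures the uncertainty or information content of the distribution.

For a Uniform distribution with a=-6, b=8:
h(X) = 2.6391 nats

(In bits, this would be 3.8074 bits.)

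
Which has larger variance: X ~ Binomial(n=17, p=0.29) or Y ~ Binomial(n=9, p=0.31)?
X has larger variance (3.5003 > 1.9251)

Compute the variance for each distribution:

X ~ Binomial(n=17, p=0.29):
Var(X) = 3.5003

Y ~ Binomial(n=9, p=0.31):
Var(Y) = 1.9251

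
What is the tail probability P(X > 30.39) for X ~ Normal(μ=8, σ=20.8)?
0.140865

We have X ~ Normal(μ=8, σ=20.8).

P(X > 30.39) = 1 - P(X ≤ 30.39)
                = 1 - F(30.39)
                = 1 - 0.859135
                = 0.140865

So there's approximately a 14.1% chance that X exceeds 30.39.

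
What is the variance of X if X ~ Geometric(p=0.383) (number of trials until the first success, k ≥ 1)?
4.2062

We have X ~ Geometric(p=0.383) (number of trials until the first success, k ≥ 1).

For a Geometric distribution with p=0.383 (number of trials until the first success, k ≥ 1):
Var(X) = 4.2062

The variance measures the spread of the distribution around the mean.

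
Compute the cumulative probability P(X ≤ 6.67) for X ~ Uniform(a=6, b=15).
0.074444

We have X ~ Uniform(a=6, b=15).

The CDF gives us P(X ≤ k).

Using the CDF:
P(X ≤ 6.67) = 0.074444

This means there's approximately a 7.4% chance that X is at most 6.67.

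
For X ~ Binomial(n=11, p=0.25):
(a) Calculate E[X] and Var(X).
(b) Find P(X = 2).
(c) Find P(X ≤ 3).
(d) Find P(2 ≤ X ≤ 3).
(a) E[X] = 2.7500, Var(X) = 2.0625
(b) P(X = 2) = 0.258104
(c) P(X ≤ 3) = 0.713305
(d) P(2 ≤ X ≤ 3) = 0.516207

We have X ~ Binomial(n=11, p=0.25).

(a) Moments:
E[X] = 2.7500
Var(X) = 2.0625
σ = √Var(X) = 1.4361

(b) Point probability using PMF:
P(X = 2) = 0.258104

(c) Cumulative probability using CDF:
P(X ≤ 3) = F(3) = 0.713305

(d) Range probability:
P(2 ≤ X ≤ 3) = P(X ≤ 3) - P(X ≤ 1)
                   = F(3) - F(1)
                   = 0.713305 - 0.197097
                   = 0.516207

This means approximately 51.6% of outcomes fall in the interval [2, 3].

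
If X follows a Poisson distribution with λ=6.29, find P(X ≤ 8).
0.815895

We have X ~ Poisson(λ=6.29).

The CDF gives us P(X ≤ k).

Using the CDF:
P(X ≤ 8) = 0.815895

This means there's approximately a 81.6% chance that X is at most 8.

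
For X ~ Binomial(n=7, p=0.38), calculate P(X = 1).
0.151089

We have X ~ Binomial(n=7, p=0.38).

For a Binomial distribution, the PMF gives us the probability of each outcome.

Using the PMF formula:
P(X = 1) = 0.151089

Rounded to 4 decimal places: 0.1511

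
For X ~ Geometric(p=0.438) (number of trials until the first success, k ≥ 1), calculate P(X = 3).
0.138340

We have X ~ Geometric(p=0.438) (number of trials until the first success, k ≥ 1).

For a Geometric distribution, the PMF gives us the probability of each outcome.

Using the PMF formula:
P(X = 3) = 0.138340

Rounded to 4 decimal places: 0.1383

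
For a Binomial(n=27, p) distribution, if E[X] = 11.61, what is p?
p = 0.43

For a Binomial(n, p) distribution:
E[X] = n × p

Given n = 27 and E[X] = 11.61:
11.61 = 27 × p
p = 11.61 / 27 = 0.43

Verification: Binomial(27, 0.43) has E[X] = 11.61 ✓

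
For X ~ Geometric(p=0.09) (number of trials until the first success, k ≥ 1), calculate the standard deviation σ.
10.5993

We have X ~ Geometric(p=0.09) (number of trials until the first success, k ≥ 1).

For a Geometric distribution with p=0.09 (number of trials until the first success, k ≥ 1):
σ = √Var(X) = 10.5993

The standard deviation is the square root of the variance.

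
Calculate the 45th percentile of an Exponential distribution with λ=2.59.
0.2308

We have X ~ Exponential(λ=2.59).

We want to find x such that P(X ≤ x) = 0.45.

This is the 45th percentile, which means 45% of values fall below this point.

Using the inverse CDF (quantile function):
x = F⁻¹(0.45) = 0.2308

Verification: P(X ≤ 0.2308) = 0.45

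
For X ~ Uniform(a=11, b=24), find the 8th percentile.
12.0400

We have X ~ Uniform(a=11, b=24).

We want to find x such that P(X ≤ x) = 0.08.

This is the 8th percentile, which means 8% of values fall below this point.

Using the inverse CDF (quantile function):
x = F⁻¹(0.08) = 12.0400

Verification: P(X ≤ 12.0400) = 0.08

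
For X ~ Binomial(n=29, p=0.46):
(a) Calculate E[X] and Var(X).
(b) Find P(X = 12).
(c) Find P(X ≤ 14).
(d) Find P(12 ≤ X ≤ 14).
(a) E[X] = 13.3400, Var(X) = 7.2036
(b) P(X = 12) = 0.131499
(c) P(X ≤ 14) = 0.668307
(d) P(12 ≤ X ≤ 14) = 0.420592

We have X ~ Binomial(n=29, p=0.46).

(a) Moments:
E[X] = 13.3400
Var(X) = 7.2036
σ = √Var(X) = 2.6840

(b) Point probability using PMF:
P(X = 12) = 0.131499

(c) Cumulative probability using CDF:
P(X ≤ 14) = F(14) = 0.668307

(d) Range probability:
P(12 ≤ X ≤ 14) = P(X ≤ 14) - P(X ≤ 11)
                   = F(14) - F(11)
                   = 0.668307 - 0.247715
                   = 0.420592

This means approximately 42.1% of outcomes fall in the interval [12, 14].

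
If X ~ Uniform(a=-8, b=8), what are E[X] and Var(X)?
E[X] = 0.0000, Var(X) = 21.3333

We have X ~ Uniform(a=-8, b=8).

For a Uniform distribution with a=-8, b=8:

Expected value:
E[X] = 0.0000

Variance:
Var(X) = 21.3333

Standard deviation:
σ = √Var(X) = 4.6188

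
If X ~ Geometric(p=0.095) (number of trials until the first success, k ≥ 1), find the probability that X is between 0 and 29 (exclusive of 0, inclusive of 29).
0.944689

We have X ~ Geometric(p=0.095) (number of trials until the first success, k ≥ 1).

To find P(0 < X ≤ 29), we use:
P(0 < X ≤ 29) = P(X ≤ 29) - P(X ≤ 0)
                 = F(29) - F(0)
                 = 0.944689 - 0.000000
                 = 0.944689

So there's approximately a 94.5% chance that X falls in this range.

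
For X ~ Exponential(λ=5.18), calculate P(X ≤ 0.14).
0.515772

We have X ~ Exponential(λ=5.18).

The CDF gives us P(X ≤ k).

Using the CDF:
P(X ≤ 0.14) = 0.515772

This means there's approximately a 51.6% chance that X is at most 0.14.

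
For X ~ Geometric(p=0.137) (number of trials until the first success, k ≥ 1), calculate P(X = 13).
0.023380

We have X ~ Geometric(p=0.137) (number of trials until the first success, k ≥ 1).

For a Geometric distribution, the PMF gives us the probability of each outcome.

Using the PMF formula:
P(X = 13) = 0.023380

Rounded to 4 decimal places: 0.0234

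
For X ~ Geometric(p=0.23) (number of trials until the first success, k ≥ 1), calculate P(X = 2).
0.177100

We have X ~ Geometric(p=0.23) (number of trials until the first success, k ≥ 1).

For a Geometric distribution, the PMF gives us the probability of each outcome.

Using the PMF formula:
P(X = 2) = 0.177100

Rounded to 4 decimal places: 0.1771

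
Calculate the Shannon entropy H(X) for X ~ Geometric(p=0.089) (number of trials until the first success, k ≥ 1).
3.3732 nats

We have X ~ Geometric(p=0.089) (number of trials until the first success, k ≥ 1).

The Shannon entropy measures the uncertainty or information content of the distribution.

For a Geometric distribution with p=0.089 (number of trials until the first success, k ≥ 1):
H(X) = 3.3732 nats

(In bits, this would be 4.8666 bits.)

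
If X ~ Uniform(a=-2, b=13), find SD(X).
4.3301

We have X ~ Uniform(a=-2, b=13).

For a Uniform distribution with a=-2, b=13:
σ = √Var(X) = 4.3301

The standard deviation is the square root of the variance.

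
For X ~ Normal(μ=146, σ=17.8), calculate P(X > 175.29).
0.049933

We have X ~ Normal(μ=146, σ=17.8).

P(X > 175.29) = 1 - P(X ≤ 175.29)
                = 1 - F(175.29)
                = 1 - 0.950067
                = 0.049933

So there's approximately a 5.0% chance that X exceeds 175.29.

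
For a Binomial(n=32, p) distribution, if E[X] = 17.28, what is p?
p = 0.54

For a Binomial(n, p) distribution:
E[X] = n × p

Given n = 32 and E[X] = 17.28:
17.28 = 32 × p
p = 17.28 / 32 = 0.54

Verification: Binomial(32, 0.54) has E[X] = 17.28 ✓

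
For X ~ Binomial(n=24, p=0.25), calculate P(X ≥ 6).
0.577845

We have X ~ Binomial(n=24, p=0.25).

For discrete distributions, P(X ≥ 6) = 1 - P(X ≤ 5).

P(X ≤ 5) = 0.422155
P(X ≥ 6) = 1 - 0.422155 = 0.577845

So there's approximately a 57.8% chance that X is at least 6.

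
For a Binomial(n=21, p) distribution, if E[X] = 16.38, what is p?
p = 0.78

For a Binomial(n, p) distribution:
E[X] = n × p

Given n = 21 and E[X] = 16.38:
16.38 = 21 × p
p = 16.38 / 21 = 0.78

Verification: Binomial(21, 0.78) has E[X] = 16.38 ✓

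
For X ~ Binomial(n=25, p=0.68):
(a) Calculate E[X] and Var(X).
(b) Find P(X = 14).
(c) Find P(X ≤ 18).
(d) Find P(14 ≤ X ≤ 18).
(a) E[X] = 17.0000, Var(X) = 5.4400
(b) P(X = 14) = 0.072587
(c) P(X ≤ 18) = 0.734345
(d) P(14 ≤ X ≤ 18) = 0.664557

We have X ~ Binomial(n=25, p=0.68).

(a) Moments:
E[X] = 17.0000
Var(X) = 5.4400
σ = √Var(X) = 2.3324

(b) Point probability using PMF:
P(X = 14) = 0.072587

(c) Cumulative probability using CDF:
P(X ≤ 18) = F(18) = 0.734345

(d) Range probability:
P(14 ≤ X ≤ 18) = P(X ≤ 18) - P(X ≤ 13)
                   = F(18) - F(13)
                   = 0.734345 - 0.069787
                   = 0.664557

This means approximately 66.5% of outcomes fall in the interval [14, 18].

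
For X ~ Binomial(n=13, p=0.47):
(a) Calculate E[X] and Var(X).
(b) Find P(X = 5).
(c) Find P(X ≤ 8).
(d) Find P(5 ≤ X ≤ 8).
(a) E[X] = 6.1100, Var(X) = 3.2383
(b) P(X = 5) = 0.183770
(c) P(X ≤ 8) = 0.908194
(d) P(5 ≤ X ≤ 8) = 0.721904

We have X ~ Binomial(n=13, p=0.47).

(a) Moments:
E[X] = 6.1100
Var(X) = 3.2383
σ = √Var(X) = 1.7995

(b) Point probability using PMF:
P(X = 5) = 0.183770

(c) Cumulative probability using CDF:
P(X ≤ 8) = F(8) = 0.908194

(d) Range probability:
P(5 ≤ X ≤ 8) = P(X ≤ 8) - P(X ≤ 4)
                   = F(8) - F(4)
                   = 0.908194 - 0.186291
                   = 0.721904

This means approximately 72.2% of outcomes fall in the interval [5, 8].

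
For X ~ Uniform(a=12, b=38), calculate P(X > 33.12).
0.187692

We have X ~ Uniform(a=12, b=38).

P(X > 33.12) = 1 - P(X ≤ 33.12)
                = 1 - F(33.12)
                = 1 - 0.812308
                = 0.187692

So there's approximately a 18.8% chance that X exceeds 33.12.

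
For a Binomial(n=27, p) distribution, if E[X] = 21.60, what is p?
p = 0.8

For a Binomial(n, p) distribution:
E[X] = n × p

Given n = 27 and E[X] = 21.60:
21.60 = 27 × p
p = 21.60 / 27 = 0.8

Verification: Binomial(27, 0.8) has E[X] = 21.60 ✓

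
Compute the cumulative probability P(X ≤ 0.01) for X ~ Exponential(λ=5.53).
0.053799

We have X ~ Exponential(λ=5.53).

The CDF gives us P(X ≤ k).

Using the CDF:
P(X ≤ 0.01) = 0.053799

This means there's approximately a 5.4% chance that X is at most 0.01.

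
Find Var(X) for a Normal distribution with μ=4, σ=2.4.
5.7600

We have X ~ Normal(μ=4, σ=2.4).

For a Normal distribution with μ=4, σ=2.4:
Var(X) = 5.7600

The variance measures the spread of the distribution around the mean.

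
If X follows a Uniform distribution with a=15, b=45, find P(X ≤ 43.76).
0.958667

We have X ~ Uniform(a=15, b=45).

The CDF gives us P(X ≤ k).

Using the CDF:
P(X ≤ 43.76) = 0.958667

This means there's approximately a 95.9% chance that X is at most 43.76.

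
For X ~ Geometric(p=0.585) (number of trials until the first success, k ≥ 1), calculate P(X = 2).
0.242775

We have X ~ Geometric(p=0.585) (number of trials until the first success, k ≥ 1).

For a Geometric distribution, the PMF gives us the probability of each outcome.

Using the PMF formula:
P(X = 2) = 0.242775

Rounded to 4 decimal places: 0.2428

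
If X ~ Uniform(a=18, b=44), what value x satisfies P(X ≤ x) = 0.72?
36.7200

We have X ~ Uniform(a=18, b=44).

We want to find x such that P(X ≤ x) = 0.72.

This is the 72nd percentile, which means 72% of values fall below this point.

Using the inverse CDF (quantile function):
x = F⁻¹(0.72) = 36.7200

Verification: P(X ≤ 36.7200) = 0.72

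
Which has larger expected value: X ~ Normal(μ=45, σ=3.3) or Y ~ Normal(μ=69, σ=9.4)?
Y has larger mean (69.0000 > 45.0000)

Compute the expected value for each distribution:

X ~ Normal(μ=45, σ=3.3):
E[X] = 45.0000

Y ~ Normal(μ=69, σ=9.4):
E[Y] = 69.0000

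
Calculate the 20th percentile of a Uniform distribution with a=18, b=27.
19.8000

We have X ~ Uniform(a=18, b=27).

We want to find x such that P(X ≤ x) = 0.2.

This is the 20th percentile, which means 20% of values fall below this point.

Using the inverse CDF (quantile function):
x = F⁻¹(0.2) = 19.8000

Verification: P(X ≤ 19.8000) = 0.2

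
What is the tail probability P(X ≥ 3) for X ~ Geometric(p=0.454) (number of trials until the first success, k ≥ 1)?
0.298116

We have X ~ Geometric(p=0.454) (number of trials until the first success, k ≥ 1).

For discrete distributions, P(X ≥ 3) = 1 - P(X ≤ 2).

P(X ≤ 2) = 0.701884
P(X ≥ 3) = 1 - 0.701884 = 0.298116

So there's approximately a 29.8% chance that X is at least 3.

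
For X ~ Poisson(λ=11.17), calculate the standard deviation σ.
3.3422

We have X ~ Poisson(λ=11.17).

For a Poisson distribution with λ=11.17:
σ = √Var(X) = 3.3422

The standard deviation is the square root of the variance.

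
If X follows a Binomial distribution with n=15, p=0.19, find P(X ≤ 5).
0.950971

We have X ~ Binomial(n=15, p=0.19).

The CDF gives us P(X ≤ k).

Using the CDF:
P(X ≤ 5) = 0.950971

This means there's approximately a 95.1% chance that X is at most 5.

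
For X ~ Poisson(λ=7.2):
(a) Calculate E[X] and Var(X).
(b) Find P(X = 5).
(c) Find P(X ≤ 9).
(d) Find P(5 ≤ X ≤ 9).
(a) E[X] = 7.2000, Var(X) = 7.2000
(b) P(X = 5) = 0.120382
(c) P(X ≤ 9) = 0.809650
(d) P(5 ≤ X ≤ 9) = 0.654134

We have X ~ Poisson(λ=7.2).

(a) Moments:
E[X] = 7.2000
Var(X) = 7.2000
σ = √Var(X) = 2.6833

(b) Point probability using PMF:
P(X = 5) = 0.120382

(c) Cumulative probability using CDF:
P(X ≤ 9) = F(9) = 0.809650

(d) Range probability:
P(5 ≤ X ≤ 9) = P(X ≤ 9) - P(X ≤ 4)
                   = F(9) - F(4)
                   = 0.809650 - 0.155516
                   = 0.654134

This means approximately 65.4% of outcomes fall in the interval [5, 9].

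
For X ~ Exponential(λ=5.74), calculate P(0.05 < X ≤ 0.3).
0.571803

We have X ~ Exponential(λ=5.74).

To find P(0.05 < X ≤ 0.3), we use:
P(0.05 < X ≤ 0.3) = P(X ≤ 0.3) - P(X ≤ 0.05)
                 = F(0.3) - F(0.05)
                 = 0.821292 - 0.249488
                 = 0.571803

So there's approximately a 57.2% chance that X falls in this range.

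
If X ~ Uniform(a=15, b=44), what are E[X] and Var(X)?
E[X] = 29.5000, Var(X) = 70.0833

We have X ~ Uniform(a=15, b=44).

For a Uniform distribution with a=15, b=44:

Expected value:
E[X] = 29.5000

Variance:
Var(X) = 70.0833

Standard deviation:
σ = √Var(X) = 8.3716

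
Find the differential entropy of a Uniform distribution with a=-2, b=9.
2.3979 nats

We have X ~ Uniform(a=-2, b=9).

The differential entropy measures the uncertainty or information content of the distribution.

For a Uniform distribution with a=-2, b=9:
h(X) = 2.3979 nats

(In bits, this would be 3.4594 bits.)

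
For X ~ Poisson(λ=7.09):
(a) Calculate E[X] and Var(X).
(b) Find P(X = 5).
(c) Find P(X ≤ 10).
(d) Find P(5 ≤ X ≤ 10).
(a) E[X] = 7.0900, Var(X) = 7.0900
(b) P(X = 5) = 0.124423
(c) P(X ≤ 10) = 0.894968
(d) P(5 ≤ X ≤ 10) = 0.730029

We have X ~ Poisson(λ=7.09).

(a) Moments:
E[X] = 7.0900
Var(X) = 7.0900
σ = √Var(X) = 2.6627

(b) Point probability using PMF:
P(X = 5) = 0.124423

(c) Cumulative probability using CDF:
P(X ≤ 10) = F(10) = 0.894968

(d) Range probability:
P(5 ≤ X ≤ 10) = P(X ≤ 10) - P(X ≤ 4)
                   = F(10) - F(4)
                   = 0.894968 - 0.164938
                   = 0.730029

This means approximately 73.0% of outcomes fall in the interval [5, 10].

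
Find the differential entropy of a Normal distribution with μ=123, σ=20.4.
4.4345 nats

We have X ~ Normal(μ=123, σ=20.4).

The differential entropy measures the uncertainty or information content of the distribution.

For a Normal distribution with μ=123, σ=20.4:
h(X) = 4.4345 nats

(In bits, this would be 6.3976 bits.)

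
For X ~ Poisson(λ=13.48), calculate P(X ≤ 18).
0.909325

We have X ~ Poisson(λ=13.48).

The CDF gives us P(X ≤ k).

Using the CDF:
P(X ≤ 18) = 0.909325

This means there's approximately a 90.9% chance that X is at most 18.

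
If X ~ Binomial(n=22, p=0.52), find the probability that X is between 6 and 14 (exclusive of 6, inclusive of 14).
0.888385

We have X ~ Binomial(n=22, p=0.52).

To find P(6 < X ≤ 14), we use:
P(6 < X ≤ 14) = P(X ≤ 14) - P(X ≤ 6)
                 = F(14) - F(6)
                 = 0.905112 - 0.016727
                 = 0.888385

So there's approximately a 88.8% chance that X falls in this range.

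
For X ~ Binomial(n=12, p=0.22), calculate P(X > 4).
0.102136

We have X ~ Binomial(n=12, p=0.22).

P(X > 4) = 1 - P(X ≤ 4)
                = 1 - F(4)
                = 1 - 0.897864
                = 0.102136

So there's approximately a 10.2% chance that X exceeds 4.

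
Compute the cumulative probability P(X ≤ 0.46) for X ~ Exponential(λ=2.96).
0.743750

We have X ~ Exponential(λ=2.96).

The CDF gives us P(X ≤ k).

Using the CDF:
P(X ≤ 0.46) = 0.743750

This means there's approximately a 74.4% chance that X is at most 0.46.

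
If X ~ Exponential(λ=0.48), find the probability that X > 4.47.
0.116998

We have X ~ Exponential(λ=0.48).

P(X > 4.47) = 1 - P(X ≤ 4.47)
                = 1 - F(4.47)
                = 1 - 0.883002
                = 0.116998

So there's approximately a 11.7% chance that X exceeds 4.47.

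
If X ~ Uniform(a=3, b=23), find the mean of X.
13.0000

We have X ~ Uniform(a=3, b=23).

For a Uniform distribution with a=3, b=23:
E[X] = 13.0000

This is the expected (average) value of X.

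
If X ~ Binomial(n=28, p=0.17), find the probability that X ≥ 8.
0.089486

We have X ~ Binomial(n=28, p=0.17).

For discrete distributions, P(X ≥ 8) = 1 - P(X ≤ 7).

P(X ≤ 7) = 0.910514
P(X ≥ 8) = 1 - 0.910514 = 0.089486

So there's approximately a 8.9% chance that X is at least 8.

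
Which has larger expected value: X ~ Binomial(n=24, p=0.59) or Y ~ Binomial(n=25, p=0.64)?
Y has larger mean (16.0000 > 14.1600)

Compute the expected value for each distribution:

X ~ Binomial(n=24, p=0.59):
E[X] = 14.1600

Y ~ Binomial(n=25, p=0.64):
E[Y] = 16.0000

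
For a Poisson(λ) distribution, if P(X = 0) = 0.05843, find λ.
λ = 2.8399

For a Poisson(λ) distribution, the PMF at 0 is:
P(X = 0) = λ^0 e^(-λ) / 0! = e^(-λ)

Given P(X = 0) = 0.05843:
e^(-λ) = 0.05843
-λ = ln(0.05843)
λ = -ln(0.05843) = 2.8399

Verification: e^(-2.8399) = 0.05843 ✓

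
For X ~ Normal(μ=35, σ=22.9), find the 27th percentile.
20.9666

We have X ~ Normal(μ=35, σ=22.9).

We want to find x such that P(X ≤ x) = 0.27.

This is the 27th percentile, which means 27% of values fall below this point.

Using the inverse CDF (quantile function):
x = F⁻¹(0.27) = 20.9666

Verification: P(X ≤ 20.9666) = 0.27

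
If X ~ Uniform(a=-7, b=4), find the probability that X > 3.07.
0.084545

We have X ~ Uniform(a=-7, b=4).

P(X > 3.07) = 1 - P(X ≤ 3.07)
                = 1 - F(3.07)
                = 1 - 0.915455
                = 0.084545

So there's approximately a 8.5% chance that X exceeds 3.07.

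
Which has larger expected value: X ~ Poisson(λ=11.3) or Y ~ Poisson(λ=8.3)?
X has larger mean (11.3000 > 8.3000)

Compute the expected value for each distribution:

X ~ Poisson(λ=11.3):
E[X] = 11.3000

Y ~ Poisson(λ=8.3):
E[Y] = 8.3000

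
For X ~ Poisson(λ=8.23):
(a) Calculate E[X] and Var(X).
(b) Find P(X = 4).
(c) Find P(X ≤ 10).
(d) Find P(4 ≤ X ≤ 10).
(a) E[X] = 8.2300, Var(X) = 8.2300
(b) P(X = 4) = 0.050950
(c) P(X ≤ 10) = 0.792419
(d) P(4 ≤ X ≤ 10) = 0.756169

We have X ~ Poisson(λ=8.23).

(a) Moments:
E[X] = 8.2300
Var(X) = 8.2300
σ = √Var(X) = 2.8688

(b) Point probability using PMF:
P(X = 4) = 0.050950

(c) Cumulative probability using CDF:
P(X ≤ 10) = F(10) = 0.792419

(d) Range probability:
P(4 ≤ X ≤ 10) = P(X ≤ 10) - P(X ≤ 3)
                   = F(10) - F(3)
                   = 0.792419 - 0.036250
                   = 0.756169

This means approximately 75.6% of outcomes fall in the interval [4, 10].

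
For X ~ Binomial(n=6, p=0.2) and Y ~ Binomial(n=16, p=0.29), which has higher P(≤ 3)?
X has higher probability (P(X ≤ 3) = 0.9830 > P(Y ≤ 3) = 0.2740)

Compute P(≤ 3) for each distribution:

X ~ Binomial(n=6, p=0.2):
P(X ≤ 3) = 0.9830

Y ~ Binomial(n=16, p=0.29):
P(Y ≤ 3) = 0.2740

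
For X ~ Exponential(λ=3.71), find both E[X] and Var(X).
E[X] = 0.2695, Var(X) = 0.0727

We have X ~ Exponential(λ=3.71).

For an Exponential distribution with λ=3.71:

Expected value:
E[X] = 0.2695

Variance:
Var(X) = 0.0727

Standard deviation:
σ = √Var(X) = 0.2695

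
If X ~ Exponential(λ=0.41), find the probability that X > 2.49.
0.360271

We have X ~ Exponential(λ=0.41).

P(X > 2.49) = 1 - P(X ≤ 2.49)
                = 1 - F(2.49)
                = 1 - 0.639729
                = 0.360271

So there's approximately a 36.0% chance that X exceeds 2.49.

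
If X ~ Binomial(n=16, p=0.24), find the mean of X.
3.8400

We have X ~ Binomial(n=16, p=0.24).

For a Binomial distribution with n=16, p=0.24:
E[X] = 3.8400

This is the expected (average) value of X.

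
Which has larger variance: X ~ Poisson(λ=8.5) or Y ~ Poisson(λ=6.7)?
X has larger variance (8.5000 > 6.7000)

Compute the variance for each distribution:

X ~ Poisson(λ=8.5):
Var(X) = 8.5000

Y ~ Poisson(λ=6.7):
Var(Y) = 6.7000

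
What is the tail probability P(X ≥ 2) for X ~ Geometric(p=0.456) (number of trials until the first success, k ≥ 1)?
0.544000

We have X ~ Geometric(p=0.456) (number of trials until the first success, k ≥ 1).

For discrete distributions, P(X ≥ 2) = 1 - P(X ≤ 1).

P(X ≤ 1) = 0.456000
P(X ≥ 2) = 1 - 0.456000 = 0.544000

So there's approximately a 54.4% chance that X is at least 2.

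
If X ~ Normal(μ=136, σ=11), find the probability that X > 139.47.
0.376208

We have X ~ Normal(μ=136, σ=11).

P(X > 139.47) = 1 - P(X ≤ 139.47)
                = 1 - F(139.47)
                = 1 - 0.623792
                = 0.376208

So there's approximately a 37.6% chance that X exceeds 139.47.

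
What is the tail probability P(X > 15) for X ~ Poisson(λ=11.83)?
0.143542

We have X ~ Poisson(λ=11.83).

P(X > 15) = 1 - P(X ≤ 15)
                = 1 - F(15)
                = 1 - 0.856458
                = 0.143542

So there's approximately a 14.4% chance that X exceeds 15.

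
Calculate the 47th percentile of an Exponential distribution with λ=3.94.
0.1611

We have X ~ Exponential(λ=3.94).

We want to find x such that P(X ≤ x) = 0.47.

This is the 47th percentile, which means 47% of values fall below this point.

Using the inverse CDF (quantile function):
x = F⁻¹(0.47) = 0.1611

Verification: P(X ≤ 0.1611) = 0.47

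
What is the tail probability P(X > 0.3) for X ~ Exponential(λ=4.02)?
0.299392

We have X ~ Exponential(λ=4.02).

P(X > 0.3) = 1 - P(X ≤ 0.3)
                = 1 - F(0.3)
                = 1 - 0.700608
                = 0.299392

So there's approximately a 29.9% chance that X exceeds 0.3.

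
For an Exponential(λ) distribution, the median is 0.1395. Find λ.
λ = 4.9688

For X ~ Exponential(λ), the CDF is F(x) = 1 - e^(-λx).
The median m satisfies F(m) = 0.5:
1 - e^(-λm) = 0.5
e^(-λm) = 0.5
λm = ln(2)
m = ln(2) / λ

Given m = 0.1395:
λ = ln(2) / 0.1395 = 0.693147 / 0.1395 = 4.9688

Verification: ln(2) / 4.9688 = 0.1395 ✓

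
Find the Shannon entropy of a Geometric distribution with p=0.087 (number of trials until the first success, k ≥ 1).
3.3970 nats

We have X ~ Geometric(p=0.087) (number of trials until the first success, k ≥ 1).

The Shannon entropy measures the uncertainty or information content of the distribution.

For a Geometric distribution with p=0.087 (number of trials until the first success, k ≥ 1):
H(X) = 3.3970 nats

(In bits, this would be 4.9009 bits.)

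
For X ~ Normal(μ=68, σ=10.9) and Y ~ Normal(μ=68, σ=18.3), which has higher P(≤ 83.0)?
X has higher probability (P(X ≤ 83.0) = 0.9156 > P(Y ≤ 83.0) = 0.7938)

Compute P(≤ 83.0) for each distribution:

X ~ Normal(μ=68, σ=10.9):
P(X ≤ 83.0) = 0.9156

Y ~ Normal(μ=68, σ=18.3):
P(Y ≤ 83.0) = 0.7938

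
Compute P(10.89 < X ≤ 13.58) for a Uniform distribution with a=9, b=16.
0.384286

We have X ~ Uniform(a=9, b=16).

To find P(10.89 < X ≤ 13.58), we use:
P(10.89 < X ≤ 13.58) = P(X ≤ 13.58) - P(X ≤ 10.89)
                 = F(13.58) - F(10.89)
                 = 0.654286 - 0.270000
                 = 0.384286

So there's approximately a 38.4% chance that X falls in this range.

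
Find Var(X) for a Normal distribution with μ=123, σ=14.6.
213.1600

We have X ~ Normal(μ=123, σ=14.6).

For a Normal distribution with μ=123, σ=14.6:
Var(X) = 213.1600

The variance measures the spread of the distribution around the mean.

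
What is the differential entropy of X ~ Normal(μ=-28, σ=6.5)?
3.2907 nats

We have X ~ Normal(μ=-28, σ=6.5).

The differential entropy measures the uncertainty or information content of the distribution.

For a Normal distribution with μ=-28, σ=6.5:
h(X) = 3.2907 nats

(In bits, this would be 4.7475 bits.)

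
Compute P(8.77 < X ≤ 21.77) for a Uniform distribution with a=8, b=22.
0.928571

We have X ~ Uniform(a=8, b=22).

To find P(8.77 < X ≤ 21.77), we use:
P(8.77 < X ≤ 21.77) = P(X ≤ 21.77) - P(X ≤ 8.77)
                 = F(21.77) - F(8.77)
                 = 0.983571 - 0.055000
                 = 0.928571

So there's approximately a 92.9% chance that X falls in this range.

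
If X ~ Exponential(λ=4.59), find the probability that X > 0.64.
0.052993

We have X ~ Exponential(λ=4.59).

P(X > 0.64) = 1 - P(X ≤ 0.64)
                = 1 - F(0.64)
                = 1 - 0.947007
                = 0.052993

So there's approximately a 5.3% chance that X exceeds 0.64.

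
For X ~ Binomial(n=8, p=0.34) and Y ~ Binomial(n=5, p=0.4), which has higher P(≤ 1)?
Y has higher probability (P(Y ≤ 1) = 0.3370 > P(X ≤ 1) = 0.1844)

Compute P(≤ 1) for each distribution:

X ~ Binomial(n=8, p=0.34):
P(X ≤ 1) = 0.1844

Y ~ Binomial(n=5, p=0.4):
P(Y ≤ 1) = 0.3370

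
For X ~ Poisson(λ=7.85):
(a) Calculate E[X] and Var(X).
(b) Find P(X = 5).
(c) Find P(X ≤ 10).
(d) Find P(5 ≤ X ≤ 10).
(a) E[X] = 7.8500, Var(X) = 7.8500
(b) P(X = 5) = 0.096818
(c) P(X ≤ 10) = 0.830491
(d) P(5 ≤ X ≤ 10) = 0.721942

We have X ~ Poisson(λ=7.85).

(a) Moments:
E[X] = 7.8500
Var(X) = 7.8500
σ = √Var(X) = 2.8018

(b) Point probability using PMF:
P(X = 5) = 0.096818

(c) Cumulative probability using CDF:
P(X ≤ 10) = F(10) = 0.830491

(d) Range probability:
P(5 ≤ X ≤ 10) = P(X ≤ 10) - P(X ≤ 4)
                   = F(10) - F(4)
                   = 0.830491 - 0.108548
                   = 0.721942

This means approximately 72.2% of outcomes fall in the interval [5, 10].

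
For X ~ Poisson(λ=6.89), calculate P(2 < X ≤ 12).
0.943594

We have X ~ Poisson(λ=6.89).

To find P(2 < X ≤ 12), we use:
P(2 < X ≤ 12) = P(X ≤ 12) - P(X ≤ 2)
                 = F(12) - F(2)
                 = 0.975786 - 0.032193
                 = 0.943594

So there's approximately a 94.4% chance that X falls in this range.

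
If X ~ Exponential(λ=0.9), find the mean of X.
1.1111

We have X ~ Exponential(λ=0.9).

For an Exponential distribution with λ=0.9:
E[X] = 1.1111

This is the expected (average) value of X.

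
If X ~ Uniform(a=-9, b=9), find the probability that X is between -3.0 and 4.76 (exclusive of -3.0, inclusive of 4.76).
0.431111

We have X ~ Uniform(a=-9, b=9).

To find P(-3.0 < X ≤ 4.76), we use:
P(-3.0 < X ≤ 4.76) = P(X ≤ 4.76) - P(X ≤ -3.0)
                 = F(4.76) - F(-3.0)
                 = 0.764444 - 0.333333
                 = 0.431111

So there's approximately a 43.1% chance that X falls in this range.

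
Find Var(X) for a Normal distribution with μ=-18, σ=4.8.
23.0400

We have X ~ Normal(μ=-18, σ=4.8).

For a Normal distribution with μ=-18, σ=4.8:
Var(X) = 23.0400

The variance measures the spread of the distribution around the mean.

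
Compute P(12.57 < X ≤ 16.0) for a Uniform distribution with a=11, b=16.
0.686000

We have X ~ Uniform(a=11, b=16).

To find P(12.57 < X ≤ 16.0), we use:
P(12.57 < X ≤ 16.0) = P(X ≤ 16.0) - P(X ≤ 12.57)
                 = F(16.0) - F(12.57)
                 = 1.000000 - 0.314000
                 = 0.686000

So there's approximately a 68.6% chance that X falls in this range.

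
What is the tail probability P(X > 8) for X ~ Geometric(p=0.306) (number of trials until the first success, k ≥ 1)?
0.053812

We have X ~ Geometric(p=0.306) (number of trials until the first success, k ≥ 1).

P(X > 8) = 1 - P(X ≤ 8)
                = 1 - F(8)
                = 1 - 0.946188
                = 0.053812

So there's approximately a 5.4% chance that X exceeds 8.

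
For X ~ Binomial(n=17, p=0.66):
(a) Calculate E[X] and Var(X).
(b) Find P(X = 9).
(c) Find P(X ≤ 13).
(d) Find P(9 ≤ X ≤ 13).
(a) E[X] = 11.2200, Var(X) = 3.8148
(b) P(X = 9) = 0.103160
(c) P(X ≤ 13) = 0.881238
(d) P(9 ≤ X ≤ 13) = 0.796738

We have X ~ Binomial(n=17, p=0.66).

(a) Moments:
E[X] = 11.2200
Var(X) = 3.8148
σ = √Var(X) = 1.9532

(b) Point probability using PMF:
P(X = 9) = 0.103160

(c) Cumulative probability using CDF:
P(X ≤ 13) = F(13) = 0.881238

(d) Range probability:
P(9 ≤ X ≤ 13) = P(X ≤ 13) - P(X ≤ 8)
                   = F(13) - F(8)
                   = 0.881238 - 0.084500
                   = 0.796738

This means approximately 79.7% of outcomes fall in the interval [9, 13].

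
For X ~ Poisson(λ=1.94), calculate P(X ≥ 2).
0.577510

We have X ~ Poisson(λ=1.94).

For discrete distributions, P(X ≥ 2) = 1 - P(X ≤ 1).

P(X ≤ 1) = 0.422490
P(X ≥ 2) = 1 - 0.422490 = 0.577510

So there's approximately a 57.8% chance that X is at least 2.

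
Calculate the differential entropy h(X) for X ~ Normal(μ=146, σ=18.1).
4.3149 nats

We have X ~ Normal(μ=146, σ=18.1).

The differential entropy measures the uncertainty or information content of the distribution.

For a Normal distribution with μ=146, σ=18.1:
h(X) = 4.3149 nats

(In bits, this would be 6.2250 bits.)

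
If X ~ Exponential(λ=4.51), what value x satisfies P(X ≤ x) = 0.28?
0.0728

We have X ~ Exponential(λ=4.51).

We want to find x such that P(X ≤ x) = 0.28.

This is the 28th percentile, which means 28% of values fall below this point.

Using the inverse CDF (quantile function):
x = F⁻¹(0.28) = 0.0728

Verification: P(X ≤ 0.0728) = 0.28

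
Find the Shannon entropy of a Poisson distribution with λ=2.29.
1.7816 nats

We have X ~ Poisson(λ=2.29).

The Shannon entropy measures the uncertainty or information content of the distribution.

For a Poisson distribution with λ=2.29:
H(X) = 1.7816 nats

(In bits, this would be 2.5703 bits.)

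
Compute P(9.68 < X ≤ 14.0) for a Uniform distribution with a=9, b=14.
0.864000

We have X ~ Uniform(a=9, b=14).

To find P(9.68 < X ≤ 14.0), we use:
P(9.68 < X ≤ 14.0) = P(X ≤ 14.0) - P(X ≤ 9.68)
                 = F(14.0) - F(9.68)
                 = 1.000000 - 0.136000
                 = 0.864000

So there's approximately a 86.4% chance that X falls in this range.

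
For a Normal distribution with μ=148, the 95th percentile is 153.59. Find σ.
σ = 3.3985

For X ~ Normal(μ, σ), the p-th percentile satisfies x = μ + z_p × σ,
where z_p = Φ⁻¹(p) is the standard normal quantile.

Step 1: z_{0.95} = Φ⁻¹(0.95) = 1.6449

Step 2: Solve for σ:
153.59 = 148 + 1.6449 × σ
σ = (153.59 - 148) / 1.6449
σ = 5.59 / 1.6449
σ = 3.3985

Verification: μ + z × σ = 148 + 1.6449 × 3.3985 = 153.59 ✓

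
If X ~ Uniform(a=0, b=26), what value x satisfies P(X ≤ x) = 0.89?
23.1400

We have X ~ Uniform(a=0, b=26).

We want to find x such that P(X ≤ x) = 0.89.

This is the 89th percentile, which means 89% of values fall below this point.

Using the inverse CDF (quantile function):
x = F⁻¹(0.89) = 23.1400

Verification: P(X ≤ 23.1400) = 0.89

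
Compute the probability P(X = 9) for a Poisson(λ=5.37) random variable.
0.047626

We have X ~ Poisson(λ=5.37).

For a Poisson distribution, the PMF gives us the probability of each outcome.

Using the PMF formula:
P(X = 9) = 0.047626

Rounded to 4 decimal places: 0.0476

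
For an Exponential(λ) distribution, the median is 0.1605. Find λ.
λ = 4.3187

For X ~ Exponential(λ), the CDF is F(x) = 1 - e^(-λx).
The median m satisfies F(m) = 0.5:
1 - e^(-λm) = 0.5
e^(-λm) = 0.5
λm = ln(2)
m = ln(2) / λ

Given m = 0.1605:
λ = ln(2) / 0.1605 = 0.693147 / 0.1605 = 4.3187

Verification: ln(2) / 4.3187 = 0.1605 ✓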